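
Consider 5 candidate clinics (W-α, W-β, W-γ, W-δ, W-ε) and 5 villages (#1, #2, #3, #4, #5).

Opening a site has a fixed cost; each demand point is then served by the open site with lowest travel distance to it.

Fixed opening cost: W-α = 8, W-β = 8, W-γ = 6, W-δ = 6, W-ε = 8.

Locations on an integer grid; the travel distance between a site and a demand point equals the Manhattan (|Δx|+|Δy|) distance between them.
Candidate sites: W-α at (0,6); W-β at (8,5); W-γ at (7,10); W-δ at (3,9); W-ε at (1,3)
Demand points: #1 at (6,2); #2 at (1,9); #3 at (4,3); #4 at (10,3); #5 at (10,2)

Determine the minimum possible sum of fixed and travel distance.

Open {W-β, W-δ}: assign each demand point to its cheapest open site.
  #1→W-β 5, #2→W-δ 2, #3→W-β 6, #4→W-β 4, #5→W-β 5
  travel distance 22, fixed 14 → total 36.
Compare {W-β}: travel distance 31 + fixed 8 = 39.
Compare {W-β, W-ε}: travel distance 23 + fixed 16 = 39.
Compare {W-α, W-β}: travel distance 24 + fixed 16 = 40.
All other subsets cost ≥ 39. Minimum total cost: 36.

36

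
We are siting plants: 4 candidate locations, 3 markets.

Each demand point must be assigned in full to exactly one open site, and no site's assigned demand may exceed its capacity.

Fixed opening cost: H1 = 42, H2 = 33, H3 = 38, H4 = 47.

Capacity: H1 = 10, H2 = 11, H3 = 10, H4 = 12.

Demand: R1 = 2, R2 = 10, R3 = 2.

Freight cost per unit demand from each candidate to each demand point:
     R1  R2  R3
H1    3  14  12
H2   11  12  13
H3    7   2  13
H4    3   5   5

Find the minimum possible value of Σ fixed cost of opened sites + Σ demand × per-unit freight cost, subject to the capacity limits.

121

Open {H3, H4}; cheapest assignment that respects the capacities:
  H3 (cap 10, load 10): R2 — cost 10×2 = 20
  H4 (cap 12, load 4): R1, R3 — cost 2×3 + 2×5 = 16
  Shipping 36, fixed 85 → total 121.
  Any other capacity-feasible assignment to {H3, H4} ships for at least 36.
Compare {H1, H3}: its best feasible assignment gives total 130.
Compare {H2, H3}: its best feasible assignment gives total 139.
Every other set of open sites that can feasibly serve all demand totals ≥ 130 even under its best assignment. Minimum: 121.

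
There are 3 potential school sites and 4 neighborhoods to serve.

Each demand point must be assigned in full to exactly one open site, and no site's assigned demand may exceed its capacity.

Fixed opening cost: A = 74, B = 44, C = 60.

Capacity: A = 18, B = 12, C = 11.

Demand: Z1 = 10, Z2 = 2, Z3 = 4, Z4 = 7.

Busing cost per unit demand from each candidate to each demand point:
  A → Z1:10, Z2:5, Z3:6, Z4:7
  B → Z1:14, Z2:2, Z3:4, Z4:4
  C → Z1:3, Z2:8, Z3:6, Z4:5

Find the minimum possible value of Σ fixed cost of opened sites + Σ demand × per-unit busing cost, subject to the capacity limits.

247

Open {A, C}; cheapest assignment that respects the capacities:
  A (cap 18, load 13): Z2, Z3, Z4 — cost 2×5 + 4×6 + 7×7 = 83
  C (cap 11, load 10): Z1 — cost 10×3 = 30
  Shipping 113, fixed 134 → total 247.
  Any other capacity-feasible assignment to {A, C} ships for at least 113.
Compare {A, B, C}: its best feasible assignment gives total 262.
Compare {A, B}: its best feasible assignment gives total 272.
Every other set of open sites that can feasibly serve all demand totals ≥ 262 even under its best assignment. Minimum: 247.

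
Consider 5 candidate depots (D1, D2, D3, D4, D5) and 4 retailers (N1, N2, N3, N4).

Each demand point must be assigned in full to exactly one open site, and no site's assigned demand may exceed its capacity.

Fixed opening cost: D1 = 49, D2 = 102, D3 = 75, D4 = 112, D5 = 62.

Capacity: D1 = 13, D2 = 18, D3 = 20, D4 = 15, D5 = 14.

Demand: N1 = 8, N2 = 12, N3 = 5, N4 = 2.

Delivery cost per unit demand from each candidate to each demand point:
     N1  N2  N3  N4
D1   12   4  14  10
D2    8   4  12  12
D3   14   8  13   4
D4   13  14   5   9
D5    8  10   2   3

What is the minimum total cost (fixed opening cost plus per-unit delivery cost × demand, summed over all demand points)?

310

Open {D2, D5}; cheapest assignment that respects the capacities:
  D2 (cap 18, load 14): N2, N4 — cost 12×4 + 2×12 = 72
  D5 (cap 14, load 13): N1, N3 — cost 8×8 + 5×2 = 74
  Shipping 146, fixed 164 → total 310.
  Any other capacity-feasible assignment to {D2, D5} ships for at least 146.
Compare {D3, D5}: its best feasible assignment gives total 315.
Compare {D1, D3, D5}: its best feasible assignment gives total 316.
Every other set of open sites that can feasibly serve all demand totals ≥ 315 even under its best assignment. Minimum: 310.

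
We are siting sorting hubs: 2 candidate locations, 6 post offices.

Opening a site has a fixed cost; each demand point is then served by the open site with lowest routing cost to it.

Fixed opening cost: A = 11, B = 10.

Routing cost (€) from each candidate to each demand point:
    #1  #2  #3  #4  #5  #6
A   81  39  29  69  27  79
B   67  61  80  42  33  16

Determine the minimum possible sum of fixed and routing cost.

241

Open {A, B}: assign each demand point to its cheapest open site.
  #1→B 67, #2→A 39, #3→A 29, #4→B 42, #5→A 27, #6→B 16
  routing cost 220, fixed 21 → total 241.
Compare {B}: routing cost 299 + fixed 10 = 309.
Compare {A}: routing cost 324 + fixed 11 = 335.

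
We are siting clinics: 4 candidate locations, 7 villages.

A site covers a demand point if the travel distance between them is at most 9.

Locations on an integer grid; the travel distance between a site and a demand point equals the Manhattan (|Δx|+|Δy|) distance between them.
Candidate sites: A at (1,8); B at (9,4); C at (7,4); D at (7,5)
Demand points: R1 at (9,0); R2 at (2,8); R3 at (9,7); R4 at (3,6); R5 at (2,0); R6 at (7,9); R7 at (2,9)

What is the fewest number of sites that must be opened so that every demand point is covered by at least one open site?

Coverage sets (demand points within 9 of each site):
  A: {R2, R3, R4, R5, R6, R7}
  B: {R1, R3, R4, R6}
  C: {R1, R2, R3, R4, R5, R6}
  D: {R1, R2, R3, R4, R6, R7}
No single site covers all 7 demand points.
But {A, B} covers everything, so the minimum is 2.

2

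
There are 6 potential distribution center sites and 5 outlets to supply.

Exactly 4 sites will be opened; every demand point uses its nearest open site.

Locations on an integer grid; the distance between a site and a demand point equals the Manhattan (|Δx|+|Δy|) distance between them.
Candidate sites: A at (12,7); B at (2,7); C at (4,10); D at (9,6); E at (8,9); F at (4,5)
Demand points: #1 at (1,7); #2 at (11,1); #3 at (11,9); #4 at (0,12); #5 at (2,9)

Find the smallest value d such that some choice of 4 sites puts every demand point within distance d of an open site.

Open {A, B, C, D}.
  Farthest demand point is #2 at distance 7 (to A); all others are ≤ 7.
With {A, B, C, E} the worst case is 7.
With {A, B, C, F} the worst case is 7.
No size-4 selection achieves below 7.

7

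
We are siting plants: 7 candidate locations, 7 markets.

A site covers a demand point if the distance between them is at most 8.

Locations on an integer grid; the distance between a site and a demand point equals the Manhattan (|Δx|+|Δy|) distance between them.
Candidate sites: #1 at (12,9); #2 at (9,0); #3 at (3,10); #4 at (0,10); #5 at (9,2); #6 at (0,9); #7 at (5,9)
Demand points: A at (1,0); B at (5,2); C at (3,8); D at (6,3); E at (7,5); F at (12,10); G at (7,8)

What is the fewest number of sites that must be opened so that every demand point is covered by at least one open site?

2

Coverage sets (demand points within 8 of each site):
  #1: {F, G}
  #2: {A, B, D, E}
  #3: {C, G}
  #4: {C}
  #5: {B, D, E, G}
  #6: {C, G}
  #7: {B, C, D, E, F, G}
No single site covers all 7 demand points.
But {#2, #7} covers everything, so the minimum is 2.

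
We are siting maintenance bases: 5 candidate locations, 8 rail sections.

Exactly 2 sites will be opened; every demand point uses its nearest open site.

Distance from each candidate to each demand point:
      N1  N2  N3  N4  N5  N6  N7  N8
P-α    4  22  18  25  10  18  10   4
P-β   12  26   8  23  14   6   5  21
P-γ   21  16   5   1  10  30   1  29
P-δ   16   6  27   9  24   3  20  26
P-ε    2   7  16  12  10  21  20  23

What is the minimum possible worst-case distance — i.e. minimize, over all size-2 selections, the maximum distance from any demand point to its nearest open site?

Open {P-α, P-γ}.
  Farthest demand point is N6 at distance 18 (to P-α); all others are ≤ 18.
With {P-α, P-δ} the worst case is 18.
With {P-α, P-ε} the worst case is 18.
No size-2 selection achieves below 18.

18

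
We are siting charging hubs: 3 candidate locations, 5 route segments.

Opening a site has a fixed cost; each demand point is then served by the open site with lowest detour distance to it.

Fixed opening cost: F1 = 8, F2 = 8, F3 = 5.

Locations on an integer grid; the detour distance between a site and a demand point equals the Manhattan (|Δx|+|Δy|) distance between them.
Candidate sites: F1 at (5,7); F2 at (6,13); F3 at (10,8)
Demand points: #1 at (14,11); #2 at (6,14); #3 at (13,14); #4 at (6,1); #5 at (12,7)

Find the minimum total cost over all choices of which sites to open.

43

Open {F2, F3}: assign each demand point to its cheapest open site.
  #1→F3 7, #2→F2 1, #3→F2 8, #4→F3 11, #5→F3 3
  detour distance 30, fixed 13 → total 43.
Compare {F3}: detour distance 40 + fixed 5 = 45.
Compare {F1, F3}: detour distance 34 + fixed 13 = 47.
Compare {F1, F2, F3}: detour distance 26 + fixed 21 = 47.
All other subsets cost ≥ 45. Minimum total cost: 43.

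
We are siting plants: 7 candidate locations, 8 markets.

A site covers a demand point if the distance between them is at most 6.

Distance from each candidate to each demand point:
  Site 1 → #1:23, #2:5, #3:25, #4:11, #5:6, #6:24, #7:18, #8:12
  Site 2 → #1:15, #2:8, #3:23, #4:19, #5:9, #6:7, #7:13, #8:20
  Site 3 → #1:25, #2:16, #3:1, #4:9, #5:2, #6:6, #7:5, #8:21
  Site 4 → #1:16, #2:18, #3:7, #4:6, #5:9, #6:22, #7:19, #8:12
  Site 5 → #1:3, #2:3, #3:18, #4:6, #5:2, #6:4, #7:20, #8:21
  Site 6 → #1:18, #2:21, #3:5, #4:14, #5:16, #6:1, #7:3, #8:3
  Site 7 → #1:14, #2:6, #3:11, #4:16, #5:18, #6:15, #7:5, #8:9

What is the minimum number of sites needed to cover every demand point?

2

Coverage sets (demand points within 6 of each site):
  Site 1: {#2, #5}
  Site 2: {}
  Site 3: {#3, #5, #6, #7}
  Site 4: {#4}
  Site 5: {#1, #2, #4, #5, #6}
  Site 6: {#3, #6, #7, #8}
  Site 7: {#2, #7}
No single site covers all 8 demand points.
But {Site 5, Site 6} covers everything, so the minimum is 2.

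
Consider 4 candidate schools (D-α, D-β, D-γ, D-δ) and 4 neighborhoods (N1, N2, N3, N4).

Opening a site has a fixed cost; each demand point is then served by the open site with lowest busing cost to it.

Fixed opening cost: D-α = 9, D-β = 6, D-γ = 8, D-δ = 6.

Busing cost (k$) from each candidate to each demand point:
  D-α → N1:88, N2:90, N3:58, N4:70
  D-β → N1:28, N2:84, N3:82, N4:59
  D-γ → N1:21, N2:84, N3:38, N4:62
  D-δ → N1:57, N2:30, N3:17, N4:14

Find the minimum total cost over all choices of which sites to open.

96

Open {D-γ, D-δ}: assign each demand point to its cheapest open site.
  N1→D-γ 21, N2→D-δ 30, N3→D-δ 17, N4→D-δ 14
  busing cost 82, fixed 14 → total 96.
Compare {D-β, D-δ}: busing cost 89 + fixed 12 = 101.
Compare {D-β, D-γ, D-δ}: busing cost 82 + fixed 20 = 102.
Compare {D-α, D-γ, D-δ}: busing cost 82 + fixed 23 = 105.
All other subsets cost ≥ 101. Minimum total cost: 96.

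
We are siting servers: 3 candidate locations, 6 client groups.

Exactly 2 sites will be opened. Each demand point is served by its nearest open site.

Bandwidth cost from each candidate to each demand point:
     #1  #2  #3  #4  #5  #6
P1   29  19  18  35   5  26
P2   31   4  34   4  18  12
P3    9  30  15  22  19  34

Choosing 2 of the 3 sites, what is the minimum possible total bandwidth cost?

Open {P2, P3}.
  #1→P3 9, #2→P2 4, #3→P3 15, #4→P2 4, #5→P2 18, #6→P2 12  ⇒ total 62.
Compare {P1, P2}: total 72.
Compare {P1, P3}: total 96.

62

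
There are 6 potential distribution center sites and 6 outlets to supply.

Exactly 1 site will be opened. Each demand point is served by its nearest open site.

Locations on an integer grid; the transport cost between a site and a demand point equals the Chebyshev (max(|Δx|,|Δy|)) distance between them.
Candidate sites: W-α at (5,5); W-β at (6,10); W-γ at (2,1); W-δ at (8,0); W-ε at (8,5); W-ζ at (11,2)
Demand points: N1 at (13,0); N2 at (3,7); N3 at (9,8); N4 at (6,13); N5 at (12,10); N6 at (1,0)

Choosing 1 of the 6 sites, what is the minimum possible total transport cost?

Open {W-ε}.
  N1→W-ε 5, N2→W-ε 5, N3→W-ε 3, N4→W-ε 8, N5→W-ε 5, N6→W-ε 7  ⇒ total 33.
Compare {W-α}: total 34.
Compare {W-β}: total 35.
No size-1 selection does better; minimum is 33.

33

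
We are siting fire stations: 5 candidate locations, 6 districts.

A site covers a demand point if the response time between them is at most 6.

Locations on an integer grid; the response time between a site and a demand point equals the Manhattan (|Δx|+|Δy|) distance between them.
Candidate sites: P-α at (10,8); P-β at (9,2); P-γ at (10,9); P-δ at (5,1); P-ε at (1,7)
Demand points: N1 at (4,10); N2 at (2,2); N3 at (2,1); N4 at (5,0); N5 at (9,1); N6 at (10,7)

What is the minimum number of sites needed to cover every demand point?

3

Coverage sets (demand points within 6 of each site):
  P-α: {N6}
  P-β: {N4, N5, N6}
  P-γ: {N6}
  P-δ: {N2, N3, N4, N5}
  P-ε: {N1, N2}
No 2 sites suffice: every size-2 union leaves at least one demand point uncovered.
But {P-α, P-δ, P-ε} covers everything, so the minimum is 3.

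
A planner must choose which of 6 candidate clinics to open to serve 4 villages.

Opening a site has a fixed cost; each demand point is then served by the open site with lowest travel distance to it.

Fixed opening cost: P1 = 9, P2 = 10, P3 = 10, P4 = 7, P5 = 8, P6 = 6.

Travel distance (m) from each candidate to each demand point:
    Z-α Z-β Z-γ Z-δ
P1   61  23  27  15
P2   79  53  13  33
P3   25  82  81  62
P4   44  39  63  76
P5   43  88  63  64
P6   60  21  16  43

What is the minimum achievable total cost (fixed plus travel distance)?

102

Open {P1, P3, P6}: assign each demand point to its cheapest open site.
  Z-α→P3 25, Z-β→P6 21, Z-γ→P6 16, Z-δ→P1 15
  travel distance 77, fixed 25 → total 102.
Compare {P1, P2, P3}: travel distance 76 + fixed 29 = 105.
Compare {P1, P3}: travel distance 90 + fixed 19 = 109.
Compare {P1, P2, P3, P6}: travel distance 74 + fixed 35 = 109.
All other subsets cost ≥ 105. Minimum total cost: 102.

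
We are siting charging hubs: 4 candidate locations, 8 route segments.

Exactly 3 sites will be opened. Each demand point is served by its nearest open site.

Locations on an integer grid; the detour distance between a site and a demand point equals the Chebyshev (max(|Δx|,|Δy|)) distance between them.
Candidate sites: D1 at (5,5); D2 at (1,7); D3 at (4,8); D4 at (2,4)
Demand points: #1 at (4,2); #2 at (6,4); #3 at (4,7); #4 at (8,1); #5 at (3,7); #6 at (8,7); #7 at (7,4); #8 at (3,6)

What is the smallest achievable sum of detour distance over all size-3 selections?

16

Open {D1, D3, D4}.
  #1→D4 2, #2→D1 1, #3→D3 1, #4→D1 4, #5→D3 1, #6→D1 3, #7→D1 2, #8→D1 2  ⇒ total 16.
Compare {D1, D2, D3}: total 17.
Compare {D1, D2, D4}: total 18.
No size-3 selection does better; minimum is 16.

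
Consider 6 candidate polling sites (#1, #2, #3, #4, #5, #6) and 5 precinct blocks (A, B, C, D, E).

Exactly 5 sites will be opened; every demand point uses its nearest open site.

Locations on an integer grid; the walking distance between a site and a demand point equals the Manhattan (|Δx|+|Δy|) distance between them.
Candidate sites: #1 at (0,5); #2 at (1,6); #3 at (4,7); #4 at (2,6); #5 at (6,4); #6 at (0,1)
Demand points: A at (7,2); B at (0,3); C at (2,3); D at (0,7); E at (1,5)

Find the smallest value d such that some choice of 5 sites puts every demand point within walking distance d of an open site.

Open {#1, #2, #3, #4, #5}.
  Farthest demand point is A at walking distance 3 (to #5); all others are ≤ 3.
With {#1, #2, #4, #5, #6} the worst case is 3.
With {#1, #3, #4, #5, #6} the worst case is 3.
No size-5 selection achieves below 3.

3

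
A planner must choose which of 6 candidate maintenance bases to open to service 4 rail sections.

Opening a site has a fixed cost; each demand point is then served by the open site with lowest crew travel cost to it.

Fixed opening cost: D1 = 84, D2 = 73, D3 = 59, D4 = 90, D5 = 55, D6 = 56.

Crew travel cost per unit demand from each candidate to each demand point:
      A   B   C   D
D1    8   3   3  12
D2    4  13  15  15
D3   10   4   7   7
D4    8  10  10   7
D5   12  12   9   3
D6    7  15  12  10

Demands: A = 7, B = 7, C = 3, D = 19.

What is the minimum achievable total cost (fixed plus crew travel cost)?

Open {D1, D5}: assign each demand point to its cheapest open site.
  A→D1 7×8=56, B→D1 7×3=21, C→D1 3×3=9, D→D5 19×3=57
  crew travel cost 143, fixed 139 → total 282.
Compare {D3, D5}: crew travel cost 176 + fixed 114 = 290.
Compare {D5}: crew travel cost 252 + fixed 55 = 307.
Compare {D3}: crew travel cost 252 + fixed 59 = 311.
All other subsets cost ≥ 290. Minimum total cost: 282.

282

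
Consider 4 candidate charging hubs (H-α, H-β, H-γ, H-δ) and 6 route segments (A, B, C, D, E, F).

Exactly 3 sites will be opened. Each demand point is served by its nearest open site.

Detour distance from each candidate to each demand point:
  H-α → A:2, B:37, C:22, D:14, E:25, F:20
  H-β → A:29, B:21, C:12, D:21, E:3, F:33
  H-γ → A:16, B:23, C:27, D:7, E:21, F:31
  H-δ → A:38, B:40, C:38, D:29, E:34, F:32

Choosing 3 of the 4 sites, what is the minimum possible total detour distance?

65

Open {H-α, H-β, H-γ}.
  A→H-α 2, B→H-β 21, C→H-β 12, D→H-γ 7, E→H-β 3, F→H-α 20  ⇒ total 65.
Compare {H-α, H-β, H-δ}: total 72.
Compare {H-β, H-γ, H-δ}: total 90.
No size-3 selection does better; minimum is 65.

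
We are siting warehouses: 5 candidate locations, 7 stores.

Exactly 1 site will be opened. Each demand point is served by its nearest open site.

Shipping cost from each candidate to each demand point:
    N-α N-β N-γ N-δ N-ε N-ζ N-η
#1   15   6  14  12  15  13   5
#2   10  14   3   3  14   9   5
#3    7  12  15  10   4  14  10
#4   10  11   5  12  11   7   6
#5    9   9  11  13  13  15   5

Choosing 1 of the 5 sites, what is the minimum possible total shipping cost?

58

Open {#2}.
  N-α→#2 10, N-β→#2 14, N-γ→#2 3, N-δ→#2 3, N-ε→#2 14, N-ζ→#2 9, N-η→#2 5  ⇒ total 58.
Compare {#4}: total 62.
Compare {#3}: total 72.
No size-1 selection does better; minimum is 58.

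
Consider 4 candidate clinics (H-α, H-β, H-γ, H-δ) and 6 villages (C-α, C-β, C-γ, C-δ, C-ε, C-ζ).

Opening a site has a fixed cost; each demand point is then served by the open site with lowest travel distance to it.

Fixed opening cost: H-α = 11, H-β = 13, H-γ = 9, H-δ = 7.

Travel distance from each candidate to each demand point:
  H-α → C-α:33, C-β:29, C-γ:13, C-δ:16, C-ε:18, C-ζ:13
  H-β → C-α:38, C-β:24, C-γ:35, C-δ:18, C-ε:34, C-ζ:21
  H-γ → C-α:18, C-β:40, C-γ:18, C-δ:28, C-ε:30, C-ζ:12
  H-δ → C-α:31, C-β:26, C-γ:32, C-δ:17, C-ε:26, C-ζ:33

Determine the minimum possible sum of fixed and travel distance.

Open {H-α, H-γ}: assign each demand point to its cheapest open site.
  C-α→H-γ 18, C-β→H-α 29, C-γ→H-α 13, C-δ→H-α 16, C-ε→H-α 18, C-ζ→H-γ 12
  travel distance 106, fixed 20 → total 126.
Compare {H-α, H-γ, H-δ}: travel distance 103 + fixed 27 = 130.
Compare {H-α}: travel distance 122 + fixed 11 = 133.
Compare {H-γ, H-δ}: travel distance 117 + fixed 16 = 133.
All other subsets cost ≥ 130. Minimum total cost: 126.

126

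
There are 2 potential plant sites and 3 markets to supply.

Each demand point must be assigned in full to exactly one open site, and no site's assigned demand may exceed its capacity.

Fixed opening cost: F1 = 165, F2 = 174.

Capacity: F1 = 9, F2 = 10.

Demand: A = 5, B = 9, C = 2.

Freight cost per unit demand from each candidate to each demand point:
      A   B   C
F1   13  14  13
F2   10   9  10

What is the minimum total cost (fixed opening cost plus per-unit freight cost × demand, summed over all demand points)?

Open {F1, F2}; cheapest assignment that respects the capacities:
  F1 (cap 9, load 7): A, C — cost 5×13 + 2×13 = 91
  F2 (cap 10, load 9): B — cost 9×9 = 81
  Shipping 172, fixed 339 → total 511.
  Any other capacity-feasible assignment to {F1, F2} ships for at least 172.
Total demand is 16 and no other set of sites has combined capacity ≥ 16, so {F1, F2} is the only feasible choice of open sites. Minimum: 511.

511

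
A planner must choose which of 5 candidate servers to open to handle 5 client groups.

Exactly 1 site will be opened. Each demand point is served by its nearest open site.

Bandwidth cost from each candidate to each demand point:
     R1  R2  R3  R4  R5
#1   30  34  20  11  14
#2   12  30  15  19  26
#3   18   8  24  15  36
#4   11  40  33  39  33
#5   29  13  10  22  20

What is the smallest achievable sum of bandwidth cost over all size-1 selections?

Open {#5}.
  R1→#5 29, R2→#5 13, R3→#5 10, R4→#5 22, R5→#5 20  ⇒ total 94.
Compare {#3}: total 101.
Compare {#2}: total 102.
No size-1 selection does better; minimum is 94.

94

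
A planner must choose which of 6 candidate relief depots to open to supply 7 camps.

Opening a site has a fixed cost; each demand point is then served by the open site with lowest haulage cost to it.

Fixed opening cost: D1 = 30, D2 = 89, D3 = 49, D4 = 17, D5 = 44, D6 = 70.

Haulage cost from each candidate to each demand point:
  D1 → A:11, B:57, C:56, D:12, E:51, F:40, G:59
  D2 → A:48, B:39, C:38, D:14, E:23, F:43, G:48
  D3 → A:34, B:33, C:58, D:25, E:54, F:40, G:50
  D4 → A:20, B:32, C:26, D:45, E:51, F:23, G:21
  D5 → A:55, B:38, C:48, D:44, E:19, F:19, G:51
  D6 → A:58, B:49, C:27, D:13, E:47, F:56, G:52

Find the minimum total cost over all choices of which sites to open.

Open {D1, D4}: assign each demand point to its cheapest open site.
  A→D1 11, B→D4 32, C→D4 26, D→D1 12, E→D1 51, F→D4 23, G→D4 21
  haulage cost 176, fixed 47 → total 223.
Compare {D1, D4, D5}: haulage cost 140 + fixed 91 = 231.
Compare {D4}: haulage cost 218 + fixed 17 = 235.
Compare {D4, D5}: haulage cost 181 + fixed 61 = 242.
All other subsets cost ≥ 231. Minimum total cost: 223.

223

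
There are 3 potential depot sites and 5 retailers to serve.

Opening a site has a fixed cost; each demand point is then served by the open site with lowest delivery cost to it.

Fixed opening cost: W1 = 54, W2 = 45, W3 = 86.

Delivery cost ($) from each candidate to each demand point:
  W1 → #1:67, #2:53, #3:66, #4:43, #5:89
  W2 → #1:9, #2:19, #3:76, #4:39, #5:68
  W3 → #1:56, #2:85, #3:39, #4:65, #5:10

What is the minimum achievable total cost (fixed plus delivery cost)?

247

Open {W2, W3}: assign each demand point to its cheapest open site.
  #1→W2 9, #2→W2 19, #3→W3 39, #4→W2 39, #5→W3 10
  delivery cost 116, fixed 131 → total 247.
Compare {W2}: delivery cost 211 + fixed 45 = 256.
Compare {W1, W2}: delivery cost 201 + fixed 99 = 300.
Compare {W1, W2, W3}: delivery cost 116 + fixed 185 = 301.
All other subsets cost ≥ 256. Minimum total cost: 247.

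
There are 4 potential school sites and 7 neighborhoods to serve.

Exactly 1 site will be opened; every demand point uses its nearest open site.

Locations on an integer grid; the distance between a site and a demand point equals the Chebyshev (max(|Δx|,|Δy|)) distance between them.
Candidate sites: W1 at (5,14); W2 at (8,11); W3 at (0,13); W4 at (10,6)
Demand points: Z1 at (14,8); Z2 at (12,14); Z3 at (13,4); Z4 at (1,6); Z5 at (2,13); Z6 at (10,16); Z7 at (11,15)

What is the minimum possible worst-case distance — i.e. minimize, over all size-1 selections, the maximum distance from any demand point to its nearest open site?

7

Open {W2}.
  Farthest demand point is Z3 at distance 7 (to W2); all others are ≤ 7.
With {W1} the worst case is 10.
With {W4} the worst case is 10.
No size-1 selection achieves below 7.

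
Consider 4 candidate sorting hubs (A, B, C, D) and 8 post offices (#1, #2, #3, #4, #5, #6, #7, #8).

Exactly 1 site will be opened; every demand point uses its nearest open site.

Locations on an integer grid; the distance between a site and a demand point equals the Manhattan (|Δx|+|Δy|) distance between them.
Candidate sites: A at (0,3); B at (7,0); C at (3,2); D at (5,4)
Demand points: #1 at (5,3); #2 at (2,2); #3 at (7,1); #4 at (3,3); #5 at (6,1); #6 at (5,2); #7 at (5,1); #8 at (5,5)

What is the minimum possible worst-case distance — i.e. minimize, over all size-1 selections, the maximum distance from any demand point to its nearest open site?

5

Open {C}.
  Farthest demand point is #3 at distance 5 (to C); all others are ≤ 5.
With {D} the worst case is 5.
With {B} the worst case is 7.
No size-1 selection achieves below 5.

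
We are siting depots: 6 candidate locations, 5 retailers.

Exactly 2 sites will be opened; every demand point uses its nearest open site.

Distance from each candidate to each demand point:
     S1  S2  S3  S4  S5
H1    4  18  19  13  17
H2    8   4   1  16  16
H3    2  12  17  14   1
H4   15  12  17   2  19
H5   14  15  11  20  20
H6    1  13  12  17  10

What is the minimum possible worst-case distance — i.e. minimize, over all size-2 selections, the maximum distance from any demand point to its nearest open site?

Open {H4, H6}.
  Farthest demand point is S2 at distance 12 (to H4); all others are ≤ 12.
With {H1, H6} the worst case is 13.
With {H2, H3} the worst case is 14.
No size-2 selection achieves below 12.

12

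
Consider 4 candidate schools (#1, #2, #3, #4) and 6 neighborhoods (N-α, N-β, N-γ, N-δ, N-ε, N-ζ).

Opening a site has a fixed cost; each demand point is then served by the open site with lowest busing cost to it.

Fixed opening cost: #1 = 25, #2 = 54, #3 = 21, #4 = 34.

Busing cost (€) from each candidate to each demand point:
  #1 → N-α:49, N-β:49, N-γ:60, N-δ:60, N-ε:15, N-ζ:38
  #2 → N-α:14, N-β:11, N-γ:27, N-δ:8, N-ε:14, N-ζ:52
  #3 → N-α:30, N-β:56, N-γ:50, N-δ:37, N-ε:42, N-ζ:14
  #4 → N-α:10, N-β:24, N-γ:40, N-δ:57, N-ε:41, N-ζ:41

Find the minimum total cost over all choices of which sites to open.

Open {#2, #3}: assign each demand point to its cheapest open site.
  N-α→#2 14, N-β→#2 11, N-γ→#2 27, N-δ→#2 8, N-ε→#2 14, N-ζ→#3 14
  busing cost 88, fixed 75 → total 163.
Compare {#2}: busing cost 126 + fixed 54 = 180.
Compare {#1, #2, #3}: busing cost 88 + fixed 100 = 188.
Compare {#1, #2}: busing cost 112 + fixed 79 = 191.
All other subsets cost ≥ 180. Minimum total cost: 163.

163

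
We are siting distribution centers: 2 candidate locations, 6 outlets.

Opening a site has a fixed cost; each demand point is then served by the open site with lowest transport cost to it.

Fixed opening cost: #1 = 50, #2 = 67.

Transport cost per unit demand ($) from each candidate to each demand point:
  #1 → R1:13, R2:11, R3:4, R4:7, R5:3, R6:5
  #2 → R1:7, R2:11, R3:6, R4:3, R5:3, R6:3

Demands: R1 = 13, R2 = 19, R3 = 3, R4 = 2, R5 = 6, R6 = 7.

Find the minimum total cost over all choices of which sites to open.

Open {#2}: assign each demand point to its cheapest open site.
  R1→#2 13×7=91, R2→#2 19×11=209, R3→#2 3×6=18, R4→#2 2×3=6, R5→#2 6×3=18, R6→#2 7×3=21
  transport cost 363, fixed 67 → total 430.
Compare {#1, #2}: transport cost 357 + fixed 117 = 474.
Compare {#1}: transport cost 457 + fixed 50 = 507.

430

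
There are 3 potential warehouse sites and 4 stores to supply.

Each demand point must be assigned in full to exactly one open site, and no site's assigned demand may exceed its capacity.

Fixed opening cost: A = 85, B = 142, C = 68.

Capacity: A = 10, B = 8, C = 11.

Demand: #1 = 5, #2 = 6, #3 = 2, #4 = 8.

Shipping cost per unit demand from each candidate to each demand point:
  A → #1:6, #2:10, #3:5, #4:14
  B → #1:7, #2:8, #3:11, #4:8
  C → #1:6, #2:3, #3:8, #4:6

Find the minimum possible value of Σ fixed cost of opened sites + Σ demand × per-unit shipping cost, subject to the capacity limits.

Open {A, C}; cheapest assignment that respects the capacities:
  A (cap 10, load 10): #3, #4 — cost 2×5 + 8×14 = 122
  C (cap 11, load 11): #1, #2 — cost 5×6 + 6×3 = 48
  Shipping 170, fixed 153 → total 323.
  Any other capacity-feasible assignment to {A, C} ships for at least 170.
Compare {A, B, C}: its best feasible assignment gives total 417.
Every other set of open sites that can feasibly serve all demand totals ≥ 417 even under its best assignment. Minimum: 323.

323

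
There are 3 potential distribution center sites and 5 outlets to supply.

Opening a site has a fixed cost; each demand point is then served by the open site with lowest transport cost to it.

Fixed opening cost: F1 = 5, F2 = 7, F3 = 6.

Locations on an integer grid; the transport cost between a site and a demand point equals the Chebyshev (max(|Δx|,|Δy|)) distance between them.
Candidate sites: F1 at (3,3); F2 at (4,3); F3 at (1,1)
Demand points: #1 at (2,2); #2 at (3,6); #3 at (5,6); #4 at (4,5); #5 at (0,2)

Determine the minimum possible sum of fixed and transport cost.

Open {F1}: assign each demand point to its cheapest open site.
  #1→F1 1, #2→F1 3, #3→F1 3, #4→F1 2, #5→F1 3
  transport cost 12, fixed 5 → total 17.
Compare {F2}: transport cost 14 + fixed 7 = 21.
Compare {F1, F3}: transport cost 10 + fixed 11 = 21.
Compare {F3}: transport cost 16 + fixed 6 = 22.
All other subsets cost ≥ 21. Minimum total cost: 17.

17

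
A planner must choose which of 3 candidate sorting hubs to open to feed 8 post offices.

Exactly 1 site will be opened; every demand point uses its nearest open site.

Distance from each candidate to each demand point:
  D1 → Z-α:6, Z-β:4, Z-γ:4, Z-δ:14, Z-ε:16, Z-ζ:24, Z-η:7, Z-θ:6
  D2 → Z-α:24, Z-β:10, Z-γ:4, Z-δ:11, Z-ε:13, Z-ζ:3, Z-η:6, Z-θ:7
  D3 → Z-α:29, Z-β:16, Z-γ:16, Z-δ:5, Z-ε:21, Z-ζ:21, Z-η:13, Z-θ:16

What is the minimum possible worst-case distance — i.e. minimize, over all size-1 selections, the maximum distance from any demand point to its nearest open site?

Open {D1}.
  Farthest demand point is Z-ζ at distance 24 (to D1); all others are ≤ 24.
With {D2} the worst case is 24.
With {D3} the worst case is 29.
No size-1 selection achieves below 24.

24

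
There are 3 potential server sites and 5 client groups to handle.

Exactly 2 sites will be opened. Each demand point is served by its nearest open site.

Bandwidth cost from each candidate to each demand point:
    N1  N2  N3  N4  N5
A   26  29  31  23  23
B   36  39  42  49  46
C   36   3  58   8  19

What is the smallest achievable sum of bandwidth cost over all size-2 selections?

87

Open {A, C}.
  N1→A 26, N2→C 3, N3→A 31, N4→C 8, N5→C 19  ⇒ total 87.
Compare {B, C}: total 108.
Compare {A, B}: total 132.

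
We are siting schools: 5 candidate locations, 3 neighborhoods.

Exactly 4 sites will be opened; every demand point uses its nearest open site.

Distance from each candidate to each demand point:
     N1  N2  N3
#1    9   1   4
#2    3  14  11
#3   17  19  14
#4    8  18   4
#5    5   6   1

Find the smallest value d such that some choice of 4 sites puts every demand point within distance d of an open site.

3

Open {#1, #2, #3, #5}.
  Farthest demand point is N1 at distance 3 (to #2); all others are ≤ 3.
With {#1, #2, #4, #5} the worst case is 3.
With {#1, #2, #3, #4} the worst case is 4.
No size-4 selection achieves below 3.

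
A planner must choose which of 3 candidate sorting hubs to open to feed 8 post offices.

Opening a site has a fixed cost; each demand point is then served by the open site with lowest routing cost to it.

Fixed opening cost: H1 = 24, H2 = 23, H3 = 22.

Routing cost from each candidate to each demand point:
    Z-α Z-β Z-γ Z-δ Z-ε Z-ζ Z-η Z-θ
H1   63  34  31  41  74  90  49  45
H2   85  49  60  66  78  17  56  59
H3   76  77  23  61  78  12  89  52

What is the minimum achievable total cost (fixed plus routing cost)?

Open {H1, H3}: assign each demand point to its cheapest open site.
  Z-α→H1 63, Z-β→H1 34, Z-γ→H3 23, Z-δ→H1 41, Z-ε→H1 74, Z-ζ→H3 12, Z-η→H1 49, Z-θ→H1 45
  routing cost 341, fixed 46 → total 387.
Compare {H1, H2}: routing cost 354 + fixed 47 = 401.
Compare {H1, H2, H3}: routing cost 341 + fixed 69 = 410.
Compare {H1}: routing cost 427 + fixed 24 = 451.
All other subsets cost ≥ 401. Minimum total cost: 387.

387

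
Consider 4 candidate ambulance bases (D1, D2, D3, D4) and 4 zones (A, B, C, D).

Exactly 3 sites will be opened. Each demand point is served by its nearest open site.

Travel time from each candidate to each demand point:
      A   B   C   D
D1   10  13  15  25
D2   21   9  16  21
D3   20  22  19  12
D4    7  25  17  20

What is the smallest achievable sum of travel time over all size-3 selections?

Open {D2, D3, D4}.
  A→D4 7, B→D2 9, C→D2 16, D→D3 12  ⇒ total 44.
Compare {D1, D2, D3}: total 46.
Compare {D1, D3, D4}: total 47.
No size-3 selection does better; minimum is 44.

44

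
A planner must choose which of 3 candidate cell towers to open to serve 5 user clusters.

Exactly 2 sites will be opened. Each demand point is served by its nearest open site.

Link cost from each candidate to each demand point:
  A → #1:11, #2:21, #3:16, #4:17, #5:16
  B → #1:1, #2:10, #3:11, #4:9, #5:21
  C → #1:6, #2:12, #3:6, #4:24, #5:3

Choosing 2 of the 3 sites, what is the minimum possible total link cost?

Open {B, C}.
  #1→B 1, #2→B 10, #3→C 6, #4→B 9, #5→C 3  ⇒ total 29.
Compare {A, C}: total 44.
Compare {A, B}: total 47.

29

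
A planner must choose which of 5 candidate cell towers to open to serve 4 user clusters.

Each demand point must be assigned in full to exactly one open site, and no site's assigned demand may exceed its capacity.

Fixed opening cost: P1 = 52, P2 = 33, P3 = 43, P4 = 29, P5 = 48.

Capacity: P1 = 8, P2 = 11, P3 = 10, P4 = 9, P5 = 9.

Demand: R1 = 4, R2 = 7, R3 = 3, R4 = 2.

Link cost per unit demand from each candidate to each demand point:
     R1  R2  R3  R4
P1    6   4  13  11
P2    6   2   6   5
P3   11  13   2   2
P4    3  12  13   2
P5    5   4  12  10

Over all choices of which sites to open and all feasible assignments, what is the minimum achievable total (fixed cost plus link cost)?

Open {P2, P4}; cheapest assignment that respects the capacities:
  P2 (cap 11, load 10): R2, R3 — cost 7×2 + 3×6 = 32
  P4 (cap 9, load 6): R1, R4 — cost 4×3 + 2×2 = 16
  Shipping 48, fixed 62 → total 110.
  Any other capacity-feasible assignment to {P2, P4} ships for at least 48.
Compare {P2, P3}: its best feasible assignment gives total 124.
Compare {P2, P3, P4}: its best feasible assignment gives total 141.
Every other set of open sites that can feasibly serve all demand totals ≥ 124 even under its best assignment. Minimum: 110.

110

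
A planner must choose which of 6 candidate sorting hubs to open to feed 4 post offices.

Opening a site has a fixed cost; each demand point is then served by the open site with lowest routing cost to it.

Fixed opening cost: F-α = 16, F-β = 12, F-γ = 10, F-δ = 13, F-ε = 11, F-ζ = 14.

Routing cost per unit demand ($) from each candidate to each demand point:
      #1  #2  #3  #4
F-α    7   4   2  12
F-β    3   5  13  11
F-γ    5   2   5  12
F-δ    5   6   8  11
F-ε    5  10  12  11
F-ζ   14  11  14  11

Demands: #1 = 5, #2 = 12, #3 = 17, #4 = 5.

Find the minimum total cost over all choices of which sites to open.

166

Open {F-α, F-β, F-γ}: assign each demand point to its cheapest open site.
  #1→F-β 5×3=15, #2→F-γ 12×2=24, #3→F-α 17×2=34, #4→F-β 5×11=55
  routing cost 128, fixed 38 → total 166.
Compare {F-α, F-γ}: routing cost 143 + fixed 26 = 169.
Compare {F-α, F-γ, F-ε}: routing cost 138 + fixed 37 = 175.
Compare {F-α, F-γ, F-δ}: routing cost 138 + fixed 39 = 177.
All other subsets cost ≥ 169. Minimum total cost: 166.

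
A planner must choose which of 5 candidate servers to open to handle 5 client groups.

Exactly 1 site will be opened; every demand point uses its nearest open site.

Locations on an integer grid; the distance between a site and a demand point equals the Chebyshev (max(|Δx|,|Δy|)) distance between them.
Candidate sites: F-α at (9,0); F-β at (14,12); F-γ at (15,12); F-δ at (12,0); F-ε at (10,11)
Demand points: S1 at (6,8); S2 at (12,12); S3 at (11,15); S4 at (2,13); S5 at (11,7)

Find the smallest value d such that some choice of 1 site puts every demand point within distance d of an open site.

8

Open {F-ε}.
  Farthest demand point is S4 at distance 8 (to F-ε); all others are ≤ 8.
With {F-β} the worst case is 12.
With {F-γ} the worst case is 13.
No size-1 selection achieves below 8.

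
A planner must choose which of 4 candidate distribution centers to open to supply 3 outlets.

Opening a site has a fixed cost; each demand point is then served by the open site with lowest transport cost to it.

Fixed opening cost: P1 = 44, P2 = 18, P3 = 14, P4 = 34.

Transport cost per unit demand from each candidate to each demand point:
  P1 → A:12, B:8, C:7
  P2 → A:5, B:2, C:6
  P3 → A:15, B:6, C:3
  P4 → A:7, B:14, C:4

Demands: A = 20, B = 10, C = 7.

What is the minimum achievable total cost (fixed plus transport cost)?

173

Open {P2, P3}: assign each demand point to its cheapest open site.
  A→P2 20×5=100, B→P2 10×2=20, C→P3 7×3=21
  transport cost 141, fixed 32 → total 173.
Compare {P2}: transport cost 162 + fixed 18 = 180.
Compare {P2, P4}: transport cost 148 + fixed 52 = 200.
Compare {P2, P3, P4}: transport cost 141 + fixed 66 = 207.
All other subsets cost ≥ 180. Minimum total cost: 173.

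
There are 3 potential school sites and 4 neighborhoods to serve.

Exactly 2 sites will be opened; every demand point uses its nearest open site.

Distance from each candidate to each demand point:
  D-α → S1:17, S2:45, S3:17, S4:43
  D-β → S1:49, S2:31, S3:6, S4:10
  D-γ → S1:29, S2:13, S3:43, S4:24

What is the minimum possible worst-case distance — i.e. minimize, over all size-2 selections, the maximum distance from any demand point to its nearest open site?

24

Open {D-α, D-γ}.
  Farthest demand point is S4 at distance 24 (to D-γ); all others are ≤ 24.
With {D-β, D-γ} the worst case is 29.
With {D-α, D-β} the worst case is 31.
No size-2 selection achieves below 24.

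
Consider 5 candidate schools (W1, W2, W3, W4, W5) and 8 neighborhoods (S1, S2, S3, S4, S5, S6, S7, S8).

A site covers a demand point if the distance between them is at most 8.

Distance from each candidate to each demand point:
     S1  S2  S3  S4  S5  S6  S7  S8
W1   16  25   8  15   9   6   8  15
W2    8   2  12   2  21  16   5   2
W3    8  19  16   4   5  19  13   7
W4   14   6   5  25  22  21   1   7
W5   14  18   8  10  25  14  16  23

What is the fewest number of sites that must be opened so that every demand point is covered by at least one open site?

3

Coverage sets (demand points within 8 of each site):
  W1: {S3, S6, S7}
  W2: {S1, S2, S4, S7, S8}
  W3: {S1, S4, S5, S8}
  W4: {S2, S3, S7, S8}
  W5: {S3}
No 2 sites suffice: every size-2 union leaves at least one demand point uncovered.
But {W1, W2, W3} covers everything, so the minimum is 3.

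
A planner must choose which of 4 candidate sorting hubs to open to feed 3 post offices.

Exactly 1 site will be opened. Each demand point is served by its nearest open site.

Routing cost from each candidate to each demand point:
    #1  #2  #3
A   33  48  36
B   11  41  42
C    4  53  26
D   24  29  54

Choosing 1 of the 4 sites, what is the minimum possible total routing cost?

83

Open {C}.
  #1→C 4, #2→C 53, #3→C 26  ⇒ total 83.
Compare {B}: total 94.
Compare {D}: total 107.
No size-1 selection does better; minimum is 83.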